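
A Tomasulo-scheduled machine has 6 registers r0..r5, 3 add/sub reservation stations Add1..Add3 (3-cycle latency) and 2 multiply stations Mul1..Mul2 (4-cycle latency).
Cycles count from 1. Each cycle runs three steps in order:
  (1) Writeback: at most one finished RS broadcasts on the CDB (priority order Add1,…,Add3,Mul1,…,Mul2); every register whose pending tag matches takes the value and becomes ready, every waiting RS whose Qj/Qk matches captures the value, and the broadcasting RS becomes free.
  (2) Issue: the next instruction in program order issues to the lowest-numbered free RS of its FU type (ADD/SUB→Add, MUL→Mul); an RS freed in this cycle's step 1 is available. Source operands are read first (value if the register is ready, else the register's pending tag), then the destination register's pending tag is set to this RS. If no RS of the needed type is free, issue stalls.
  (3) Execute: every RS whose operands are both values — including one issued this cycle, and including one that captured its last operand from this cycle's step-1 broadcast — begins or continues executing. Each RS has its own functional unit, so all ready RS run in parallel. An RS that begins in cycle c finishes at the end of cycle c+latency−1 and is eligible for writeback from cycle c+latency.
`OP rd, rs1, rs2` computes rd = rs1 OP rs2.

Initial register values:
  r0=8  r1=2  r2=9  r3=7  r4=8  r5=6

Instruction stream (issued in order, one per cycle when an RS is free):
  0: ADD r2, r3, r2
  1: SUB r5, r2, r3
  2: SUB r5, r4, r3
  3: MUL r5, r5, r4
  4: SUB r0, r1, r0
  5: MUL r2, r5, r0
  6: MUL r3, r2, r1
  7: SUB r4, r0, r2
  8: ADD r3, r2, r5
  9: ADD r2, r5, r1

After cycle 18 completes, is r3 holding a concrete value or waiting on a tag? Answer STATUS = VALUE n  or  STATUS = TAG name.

STATUS = VALUE -40

cycle 1: issue ADD r2<-Add1 // r0:8,r1:2,r2:Add1,r3:7,r4:8,r5:6
cycle 2: issue SUB r5<-Add2 // r0:8,r1:2,r2:Add1,r3:7,r4:8,r5:Add2
cycle 3: issue SUB r5<-Add3 // r0:8,r1:2,r2:Add1,r3:7,r4:8,r5:Add3
cycle 4: CDB Add1=16; issue MUL r5<-Mul1 // r0:8,r1:2,r2:16,r3:7,r4:8,r5:Mul1
cycle 5: issue SUB r0<-Add1 // r0:Add1,r1:2,r2:16,r3:7,r4:8,r5:Mul1
cycle 6: CDB Add3=1; issue MUL r2<-Mul2 // r0:Add1,r1:2,r2:Mul2,r3:7,r4:8,r5:Mul1
cycle 7: CDB Add2=9; stall // r0:Add1,r1:2,r2:Mul2,r3:7,r4:8,r5:Mul1
cycle 8: CDB Add1=-6; stall // r0:-6,r1:2,r2:Mul2,r3:7,r4:8,r5:Mul1
cycle 9: stall // r0:-6,r1:2,r2:Mul2,r3:7,r4:8,r5:Mul1
cycle 10: CDB Mul1=8; issue MUL r3<-Mul1 // r0:-6,r1:2,r2:Mul2,r3:Mul1,r4:8,r5:8
cycle 11: issue SUB r4<-Add1 // r0:-6,r1:2,r2:Mul2,r3:Mul1,r4:Add1,r5:8
cycle 12: issue ADD r3<-Add2 // r0:-6,r1:2,r2:Mul2,r3:Add2,r4:Add1,r5:8
cycle 13: issue ADD r2<-Add3 // r0:-6,r1:2,r2:Add3,r3:Add2,r4:Add1,r5:8
cycle 14: CDB Mul2=-48 // r0:-6,r1:2,r2:Add3,r3:Add2,r4:Add1,r5:8
cycle 15: - // r0:-6,r1:2,r2:Add3,r3:Add2,r4:Add1,r5:8
cycle 16: CDB Add3=10 // r0:-6,r1:2,r2:10,r3:Add2,r4:Add1,r5:8
cycle 17: CDB Add1=42 // r0:-6,r1:2,r2:10,r3:Add2,r4:42,r5:8
cycle 18: CDB Add2=-40 // r0:-6,r1:2,r2:10,r3:-40,r4:42,r5:8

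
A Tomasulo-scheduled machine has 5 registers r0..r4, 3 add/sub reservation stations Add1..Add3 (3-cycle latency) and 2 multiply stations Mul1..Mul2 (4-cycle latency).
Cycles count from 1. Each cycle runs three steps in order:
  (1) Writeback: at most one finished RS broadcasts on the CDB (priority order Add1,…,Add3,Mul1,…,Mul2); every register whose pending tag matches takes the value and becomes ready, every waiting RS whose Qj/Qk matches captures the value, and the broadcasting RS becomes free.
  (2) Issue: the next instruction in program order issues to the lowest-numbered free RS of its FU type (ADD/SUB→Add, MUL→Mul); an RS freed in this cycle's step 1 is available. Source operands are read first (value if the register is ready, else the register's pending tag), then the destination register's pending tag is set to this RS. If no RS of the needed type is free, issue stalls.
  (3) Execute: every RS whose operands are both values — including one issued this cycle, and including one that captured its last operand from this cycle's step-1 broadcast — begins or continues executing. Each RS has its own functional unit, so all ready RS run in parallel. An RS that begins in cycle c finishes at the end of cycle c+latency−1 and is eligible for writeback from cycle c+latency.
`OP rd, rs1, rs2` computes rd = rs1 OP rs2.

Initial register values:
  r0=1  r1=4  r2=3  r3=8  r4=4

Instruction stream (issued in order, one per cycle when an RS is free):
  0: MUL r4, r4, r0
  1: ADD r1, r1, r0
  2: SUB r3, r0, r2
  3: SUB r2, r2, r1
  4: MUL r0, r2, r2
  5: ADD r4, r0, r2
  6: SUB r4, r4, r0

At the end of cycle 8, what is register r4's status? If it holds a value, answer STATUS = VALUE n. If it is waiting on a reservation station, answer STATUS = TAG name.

  c1: issue MUL r4<-Mul1  regs: r0:1,r1:4,r2:3,r3:8,r4:Mul1
  c2: issue ADD r1<-Add1  regs: r0:1,r1:Add1,r2:3,r3:8,r4:Mul1
  c3: issue SUB r3<-Add2  regs: r0:1,r1:Add1,r2:3,r3:Add2,r4:Mul1
  c4: issue SUB r2<-Add3  regs: r0:1,r1:Add1,r2:Add3,r3:Add2,r4:Mul1
  c5: CDB Add1=5; issue MUL r0<-Mul2  regs: r0:Mul2,r1:5,r2:Add3,r3:Add2,r4:Mul1
  c6: CDB Add2=-2; issue ADD r4<-Add1  regs: r0:Mul2,r1:5,r2:Add3,r3:-2,r4:Add1
  c7: CDB Mul1=4; issue SUB r4<-Add2  regs: r0:Mul2,r1:5,r2:Add3,r3:-2,r4:Add2
  c8: CDB Add3=-2  regs: r0:Mul2,r1:5,r2:-2,r3:-2,r4:Add2

STATUS = TAG Add2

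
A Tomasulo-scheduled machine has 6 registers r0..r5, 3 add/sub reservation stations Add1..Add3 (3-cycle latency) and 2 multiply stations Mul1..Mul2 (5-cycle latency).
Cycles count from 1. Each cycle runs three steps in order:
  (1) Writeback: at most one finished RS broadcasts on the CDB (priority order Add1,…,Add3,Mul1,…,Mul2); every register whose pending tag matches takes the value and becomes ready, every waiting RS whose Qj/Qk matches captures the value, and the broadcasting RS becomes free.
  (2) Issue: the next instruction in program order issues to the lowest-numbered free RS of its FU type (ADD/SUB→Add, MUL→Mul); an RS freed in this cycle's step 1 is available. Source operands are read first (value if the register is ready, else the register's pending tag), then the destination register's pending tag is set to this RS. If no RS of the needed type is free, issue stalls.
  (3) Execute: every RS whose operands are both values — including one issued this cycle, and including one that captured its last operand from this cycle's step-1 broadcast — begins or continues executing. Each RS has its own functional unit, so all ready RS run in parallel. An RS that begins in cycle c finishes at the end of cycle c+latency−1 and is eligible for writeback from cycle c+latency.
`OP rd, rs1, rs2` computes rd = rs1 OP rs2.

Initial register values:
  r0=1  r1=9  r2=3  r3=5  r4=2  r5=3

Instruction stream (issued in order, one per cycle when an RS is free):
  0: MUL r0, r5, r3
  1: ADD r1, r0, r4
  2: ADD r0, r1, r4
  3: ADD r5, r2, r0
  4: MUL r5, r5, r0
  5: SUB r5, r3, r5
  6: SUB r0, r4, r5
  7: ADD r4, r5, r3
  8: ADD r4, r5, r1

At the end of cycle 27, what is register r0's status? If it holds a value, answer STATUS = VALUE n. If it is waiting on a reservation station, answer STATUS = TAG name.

cycle 1: issue MUL r0<-Mul1 // r0:Mul1,r1:9,r2:3,r3:5,r4:2,r5:3
cycle 2: issue ADD r1<-Add1 // r0:Mul1,r1:Add1,r2:3,r3:5,r4:2,r5:3
cycle 3: issue ADD r0<-Add2 // r0:Add2,r1:Add1,r2:3,r3:5,r4:2,r5:3
cycle 4: issue ADD r5<-Add3 // r0:Add2,r1:Add1,r2:3,r3:5,r4:2,r5:Add3
cycle 5: issue MUL r5<-Mul2 // r0:Add2,r1:Add1,r2:3,r3:5,r4:2,r5:Mul2
cycle 6: CDB Mul1=15; stall // r0:Add2,r1:Add1,r2:3,r3:5,r4:2,r5:Mul2
cycle 7: stall // r0:Add2,r1:Add1,r2:3,r3:5,r4:2,r5:Mul2
cycle 8: stall // r0:Add2,r1:Add1,r2:3,r3:5,r4:2,r5:Mul2
cycle 9: CDB Add1=17; issue SUB r5<-Add1 // r0:Add2,r1:17,r2:3,r3:5,r4:2,r5:Add1
cycle 10: stall // r0:Add2,r1:17,r2:3,r3:5,r4:2,r5:Add1
cycle 11: stall // r0:Add2,r1:17,r2:3,r3:5,r4:2,r5:Add1
cycle 12: CDB Add2=19; issue SUB r0<-Add2 // r0:Add2,r1:17,r2:3,r3:5,r4:2,r5:Add1
cycle 13: stall // r0:Add2,r1:17,r2:3,r3:5,r4:2,r5:Add1
cycle 14: stall // r0:Add2,r1:17,r2:3,r3:5,r4:2,r5:Add1
cycle 15: CDB Add3=22; issue ADD r4<-Add3 // r0:Add2,r1:17,r2:3,r3:5,r4:Add3,r5:Add1
cycle 16: stall // r0:Add2,r1:17,r2:3,r3:5,r4:Add3,r5:Add1
cycle 17: stall // r0:Add2,r1:17,r2:3,r3:5,r4:Add3,r5:Add1
cycle 18: stall // r0:Add2,r1:17,r2:3,r3:5,r4:Add3,r5:Add1
cycle 19: stall // r0:Add2,r1:17,r2:3,r3:5,r4:Add3,r5:Add1
cycle 20: CDB Mul2=418; stall // r0:Add2,r1:17,r2:3,r3:5,r4:Add3,r5:Add1
cycle 21: stall // r0:Add2,r1:17,r2:3,r3:5,r4:Add3,r5:Add1
cycle 22: stall // r0:Add2,r1:17,r2:3,r3:5,r4:Add3,r5:Add1
cycle 23: CDB Add1=-413; issue ADD r4<-Add1 // r0:Add2,r1:17,r2:3,r3:5,r4:Add1,r5:-413
cycle 24: - // r0:Add2,r1:17,r2:3,r3:5,r4:Add1,r5:-413
cycle 25: - // r0:Add2,r1:17,r2:3,r3:5,r4:Add1,r5:-413
cycle 26: CDB Add1=-396 // r0:Add2,r1:17,r2:3,r3:5,r4:-396,r5:-413
cycle 27: CDB Add2=415 // r0:415,r1:17,r2:3,r3:5,r4:-396,r5:-413

STATUS = VALUE 415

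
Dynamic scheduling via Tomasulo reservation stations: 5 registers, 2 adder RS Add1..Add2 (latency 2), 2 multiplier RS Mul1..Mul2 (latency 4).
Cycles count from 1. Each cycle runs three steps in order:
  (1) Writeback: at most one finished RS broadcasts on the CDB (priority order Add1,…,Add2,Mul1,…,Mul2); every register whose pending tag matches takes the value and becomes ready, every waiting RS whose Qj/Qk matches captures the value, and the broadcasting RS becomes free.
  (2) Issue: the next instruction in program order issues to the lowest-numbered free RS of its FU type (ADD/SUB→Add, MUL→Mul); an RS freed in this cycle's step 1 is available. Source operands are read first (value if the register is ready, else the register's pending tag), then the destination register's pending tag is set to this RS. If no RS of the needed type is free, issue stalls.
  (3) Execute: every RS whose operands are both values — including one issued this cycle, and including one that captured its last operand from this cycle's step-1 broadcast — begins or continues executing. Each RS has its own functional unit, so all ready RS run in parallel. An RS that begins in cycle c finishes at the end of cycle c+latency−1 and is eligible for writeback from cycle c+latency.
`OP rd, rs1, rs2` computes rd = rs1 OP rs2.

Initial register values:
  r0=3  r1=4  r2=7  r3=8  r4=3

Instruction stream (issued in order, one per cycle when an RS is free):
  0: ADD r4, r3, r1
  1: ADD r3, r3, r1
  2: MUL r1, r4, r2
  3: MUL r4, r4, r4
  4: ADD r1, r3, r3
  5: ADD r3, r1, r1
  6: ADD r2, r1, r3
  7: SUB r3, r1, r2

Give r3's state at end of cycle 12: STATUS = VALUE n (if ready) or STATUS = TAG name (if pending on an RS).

STATUS = TAG Add2

c1: issue ADD r4<-Add1 | r0:3,r1:4,r2:7,r3:8,r4:Add1
c2: issue ADD r3<-Add2 | r0:3,r1:4,r2:7,r3:Add2,r4:Add1
c3: CDB Add1=12; issue MUL r1<-Mul1 | r0:3,r1:Mul1,r2:7,r3:Add2,r4:12
c4: CDB Add2=12; issue MUL r4<-Mul2 | r0:3,r1:Mul1,r2:7,r3:12,r4:Mul2
c5: issue ADD r1<-Add1 | r0:3,r1:Add1,r2:7,r3:12,r4:Mul2
c6: issue ADD r3<-Add2 | r0:3,r1:Add1,r2:7,r3:Add2,r4:Mul2
c7: CDB Add1=24; issue ADD r2<-Add1 | r0:3,r1:24,r2:Add1,r3:Add2,r4:Mul2
c8: CDB Mul1=84; stall | r0:3,r1:24,r2:Add1,r3:Add2,r4:Mul2
c9: CDB Add2=48; issue SUB r3<-Add2 | r0:3,r1:24,r2:Add1,r3:Add2,r4:Mul2
c10: CDB Mul2=144 | r0:3,r1:24,r2:Add1,r3:Add2,r4:144
c11: CDB Add1=72 | r0:3,r1:24,r2:72,r3:Add2,r4:144
c12: - | r0:3,r1:24,r2:72,r3:Add2,r4:144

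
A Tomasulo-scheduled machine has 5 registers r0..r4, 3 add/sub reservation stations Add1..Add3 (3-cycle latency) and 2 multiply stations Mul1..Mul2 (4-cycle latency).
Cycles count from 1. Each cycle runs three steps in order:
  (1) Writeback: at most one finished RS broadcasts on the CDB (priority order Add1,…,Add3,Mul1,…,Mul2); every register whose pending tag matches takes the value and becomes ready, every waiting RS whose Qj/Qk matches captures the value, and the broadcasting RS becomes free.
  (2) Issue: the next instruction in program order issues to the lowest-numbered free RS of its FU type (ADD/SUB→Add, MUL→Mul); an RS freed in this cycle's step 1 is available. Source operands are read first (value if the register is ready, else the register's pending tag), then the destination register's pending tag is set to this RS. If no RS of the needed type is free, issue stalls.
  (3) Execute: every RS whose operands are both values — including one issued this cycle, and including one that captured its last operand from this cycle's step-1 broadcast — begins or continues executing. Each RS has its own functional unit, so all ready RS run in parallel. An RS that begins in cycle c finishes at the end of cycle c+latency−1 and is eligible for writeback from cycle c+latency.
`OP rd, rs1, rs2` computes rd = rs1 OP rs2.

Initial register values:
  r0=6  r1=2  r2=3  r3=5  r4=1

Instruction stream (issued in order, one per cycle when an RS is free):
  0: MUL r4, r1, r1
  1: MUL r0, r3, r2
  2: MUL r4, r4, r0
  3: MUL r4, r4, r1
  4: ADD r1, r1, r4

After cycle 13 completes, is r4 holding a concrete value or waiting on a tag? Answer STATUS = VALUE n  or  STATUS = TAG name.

STATUS = TAG Mul2

  c1: issue MUL r4<-Mul1  regs: r0:6,r1:2,r2:3,r3:5,r4:Mul1
  c2: issue MUL r0<-Mul2  regs: r0:Mul2,r1:2,r2:3,r3:5,r4:Mul1
  c3: stall  regs: r0:Mul2,r1:2,r2:3,r3:5,r4:Mul1
  c4: stall  regs: r0:Mul2,r1:2,r2:3,r3:5,r4:Mul1
  c5: CDB Mul1=4; issue MUL r4<-Mul1  regs: r0:Mul2,r1:2,r2:3,r3:5,r4:Mul1
  c6: CDB Mul2=15; issue MUL r4<-Mul2  regs: r0:15,r1:2,r2:3,r3:5,r4:Mul2
  c7: issue ADD r1<-Add1  regs: r0:15,r1:Add1,r2:3,r3:5,r4:Mul2
  c8: -  regs: r0:15,r1:Add1,r2:3,r3:5,r4:Mul2
  c9: -  regs: r0:15,r1:Add1,r2:3,r3:5,r4:Mul2
  c10: CDB Mul1=60  regs: r0:15,r1:Add1,r2:3,r3:5,r4:Mul2
  c11: -  regs: r0:15,r1:Add1,r2:3,r3:5,r4:Mul2
  c12: -  regs: r0:15,r1:Add1,r2:3,r3:5,r4:Mul2
  c13: -  regs: r0:15,r1:Add1,r2:3,r3:5,r4:Mul2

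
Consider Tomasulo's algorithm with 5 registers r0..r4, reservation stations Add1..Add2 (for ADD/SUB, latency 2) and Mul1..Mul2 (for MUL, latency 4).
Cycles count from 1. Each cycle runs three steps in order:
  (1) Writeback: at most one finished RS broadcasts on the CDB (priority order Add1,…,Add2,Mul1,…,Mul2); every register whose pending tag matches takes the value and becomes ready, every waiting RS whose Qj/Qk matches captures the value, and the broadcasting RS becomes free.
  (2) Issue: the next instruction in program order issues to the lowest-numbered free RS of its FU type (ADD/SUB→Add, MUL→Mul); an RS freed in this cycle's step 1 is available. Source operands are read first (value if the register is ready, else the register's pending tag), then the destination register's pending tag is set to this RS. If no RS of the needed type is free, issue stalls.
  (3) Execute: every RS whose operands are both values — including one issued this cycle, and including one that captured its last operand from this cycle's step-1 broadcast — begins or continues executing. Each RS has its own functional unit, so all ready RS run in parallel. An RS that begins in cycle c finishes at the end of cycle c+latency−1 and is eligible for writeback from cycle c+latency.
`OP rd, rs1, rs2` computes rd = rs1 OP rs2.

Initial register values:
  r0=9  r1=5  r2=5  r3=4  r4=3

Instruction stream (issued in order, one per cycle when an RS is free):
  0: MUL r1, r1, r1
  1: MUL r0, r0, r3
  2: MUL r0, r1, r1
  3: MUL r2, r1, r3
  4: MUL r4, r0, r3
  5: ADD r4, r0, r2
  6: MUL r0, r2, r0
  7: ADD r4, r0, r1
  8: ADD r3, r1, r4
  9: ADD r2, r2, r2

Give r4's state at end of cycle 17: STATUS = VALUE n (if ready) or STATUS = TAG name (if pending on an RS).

  c1: issue MUL r1<-Mul1  regs: r0:9,r1:Mul1,r2:5,r3:4,r4:3
  c2: issue MUL r0<-Mul2  regs: r0:Mul2,r1:Mul1,r2:5,r3:4,r4:3
  c3: stall  regs: r0:Mul2,r1:Mul1,r2:5,r3:4,r4:3
  c4: stall  regs: r0:Mul2,r1:Mul1,r2:5,r3:4,r4:3
  c5: CDB Mul1=25; issue MUL r0<-Mul1  regs: r0:Mul1,r1:25,r2:5,r3:4,r4:3
  c6: CDB Mul2=36; issue MUL r2<-Mul2  regs: r0:Mul1,r1:25,r2:Mul2,r3:4,r4:3
  c7: stall  regs: r0:Mul1,r1:25,r2:Mul2,r3:4,r4:3
  c8: stall  regs: r0:Mul1,r1:25,r2:Mul2,r3:4,r4:3
  c9: CDB Mul1=625; issue MUL r4<-Mul1  regs: r0:625,r1:25,r2:Mul2,r3:4,r4:Mul1
  c10: CDB Mul2=100; issue ADD r4<-Add1  regs: r0:625,r1:25,r2:100,r3:4,r4:Add1
  c11: issue MUL r0<-Mul2  regs: r0:Mul2,r1:25,r2:100,r3:4,r4:Add1
  c12: CDB Add1=725; issue ADD r4<-Add1  regs: r0:Mul2,r1:25,r2:100,r3:4,r4:Add1
  c13: CDB Mul1=2500; issue ADD r3<-Add2  regs: r0:Mul2,r1:25,r2:100,r3:Add2,r4:Add1
  c14: stall  regs: r0:Mul2,r1:25,r2:100,r3:Add2,r4:Add1
  c15: CDB Mul2=62500; stall  regs: r0:62500,r1:25,r2:100,r3:Add2,r4:Add1
  c16: stall  regs: r0:62500,r1:25,r2:100,r3:Add2,r4:Add1
  c17: CDB Add1=62525; issue ADD r2<-Add1  regs: r0:62500,r1:25,r2:Add1,r3:Add2,r4:62525

STATUS = VALUE 62525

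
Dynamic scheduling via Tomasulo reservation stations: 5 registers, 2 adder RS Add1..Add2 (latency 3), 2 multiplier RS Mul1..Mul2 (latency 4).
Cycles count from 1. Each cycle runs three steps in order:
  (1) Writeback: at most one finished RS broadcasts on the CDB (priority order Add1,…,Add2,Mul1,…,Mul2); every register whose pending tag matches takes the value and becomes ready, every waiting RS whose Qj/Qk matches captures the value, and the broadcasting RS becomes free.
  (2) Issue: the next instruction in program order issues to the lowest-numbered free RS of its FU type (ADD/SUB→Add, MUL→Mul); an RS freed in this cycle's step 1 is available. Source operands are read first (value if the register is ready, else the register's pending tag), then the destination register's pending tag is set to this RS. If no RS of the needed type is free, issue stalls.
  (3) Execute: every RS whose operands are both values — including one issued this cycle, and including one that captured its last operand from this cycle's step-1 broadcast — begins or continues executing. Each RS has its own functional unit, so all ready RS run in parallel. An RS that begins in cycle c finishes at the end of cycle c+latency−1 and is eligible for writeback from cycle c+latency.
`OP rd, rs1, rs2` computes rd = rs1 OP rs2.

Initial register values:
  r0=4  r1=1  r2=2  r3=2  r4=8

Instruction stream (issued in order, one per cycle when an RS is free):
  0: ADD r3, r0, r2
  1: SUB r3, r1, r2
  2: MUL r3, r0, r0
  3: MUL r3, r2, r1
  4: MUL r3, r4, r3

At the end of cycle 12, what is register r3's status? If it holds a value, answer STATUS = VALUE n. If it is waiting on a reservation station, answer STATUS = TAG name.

  c1: issue ADD r3<-Add1  regs: r0:4,r1:1,r2:2,r3:Add1,r4:8
  c2: issue SUB r3<-Add2  regs: r0:4,r1:1,r2:2,r3:Add2,r4:8
  c3: issue MUL r3<-Mul1  regs: r0:4,r1:1,r2:2,r3:Mul1,r4:8
  c4: CDB Add1=6; issue MUL r3<-Mul2  regs: r0:4,r1:1,r2:2,r3:Mul2,r4:8
  c5: CDB Add2=-1; stall  regs: r0:4,r1:1,r2:2,r3:Mul2,r4:8
  c6: stall  regs: r0:4,r1:1,r2:2,r3:Mul2,r4:8
  c7: CDB Mul1=16; issue MUL r3<-Mul1  regs: r0:4,r1:1,r2:2,r3:Mul1,r4:8
  c8: CDB Mul2=2  regs: r0:4,r1:1,r2:2,r3:Mul1,r4:8
  c9: -  regs: r0:4,r1:1,r2:2,r3:Mul1,r4:8
  c10: -  regs: r0:4,r1:1,r2:2,r3:Mul1,r4:8
  c11: -  regs: r0:4,r1:1,r2:2,r3:Mul1,r4:8
  c12: CDB Mul1=16  regs: r0:4,r1:1,r2:2,r3:16,r4:8

STATUS = VALUE 16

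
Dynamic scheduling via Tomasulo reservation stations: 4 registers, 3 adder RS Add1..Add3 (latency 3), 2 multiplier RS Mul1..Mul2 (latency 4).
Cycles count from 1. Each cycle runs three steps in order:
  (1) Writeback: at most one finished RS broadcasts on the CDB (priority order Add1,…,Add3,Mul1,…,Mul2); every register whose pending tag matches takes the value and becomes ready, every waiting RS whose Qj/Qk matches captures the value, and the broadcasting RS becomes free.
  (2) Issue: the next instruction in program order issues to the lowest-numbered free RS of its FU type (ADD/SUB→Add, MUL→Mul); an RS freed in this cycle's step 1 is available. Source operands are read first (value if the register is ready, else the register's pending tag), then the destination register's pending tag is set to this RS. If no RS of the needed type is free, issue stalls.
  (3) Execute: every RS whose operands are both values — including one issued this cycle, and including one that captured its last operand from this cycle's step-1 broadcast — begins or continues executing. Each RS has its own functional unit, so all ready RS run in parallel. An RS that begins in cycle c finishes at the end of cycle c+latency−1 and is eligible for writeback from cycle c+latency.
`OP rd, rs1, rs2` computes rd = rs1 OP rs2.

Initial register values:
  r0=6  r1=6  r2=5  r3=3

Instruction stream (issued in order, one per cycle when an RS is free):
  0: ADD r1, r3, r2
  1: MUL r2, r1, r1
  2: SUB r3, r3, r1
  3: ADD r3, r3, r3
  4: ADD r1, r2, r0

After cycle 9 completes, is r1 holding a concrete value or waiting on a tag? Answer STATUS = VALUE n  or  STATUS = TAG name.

STATUS = TAG Add3

c1: issue ADD r1<-Add1 | r0:6,r1:Add1,r2:5,r3:3
c2: issue MUL r2<-Mul1 | r0:6,r1:Add1,r2:Mul1,r3:3
c3: issue SUB r3<-Add2 | r0:6,r1:Add1,r2:Mul1,r3:Add2
c4: CDB Add1=8; issue ADD r3<-Add1 | r0:6,r1:8,r2:Mul1,r3:Add1
c5: issue ADD r1<-Add3 | r0:6,r1:Add3,r2:Mul1,r3:Add1
c6: - | r0:6,r1:Add3,r2:Mul1,r3:Add1
c7: CDB Add2=-5 | r0:6,r1:Add3,r2:Mul1,r3:Add1
c8: CDB Mul1=64 | r0:6,r1:Add3,r2:64,r3:Add1
c9: - | r0:6,r1:Add3,r2:64,r3:Add1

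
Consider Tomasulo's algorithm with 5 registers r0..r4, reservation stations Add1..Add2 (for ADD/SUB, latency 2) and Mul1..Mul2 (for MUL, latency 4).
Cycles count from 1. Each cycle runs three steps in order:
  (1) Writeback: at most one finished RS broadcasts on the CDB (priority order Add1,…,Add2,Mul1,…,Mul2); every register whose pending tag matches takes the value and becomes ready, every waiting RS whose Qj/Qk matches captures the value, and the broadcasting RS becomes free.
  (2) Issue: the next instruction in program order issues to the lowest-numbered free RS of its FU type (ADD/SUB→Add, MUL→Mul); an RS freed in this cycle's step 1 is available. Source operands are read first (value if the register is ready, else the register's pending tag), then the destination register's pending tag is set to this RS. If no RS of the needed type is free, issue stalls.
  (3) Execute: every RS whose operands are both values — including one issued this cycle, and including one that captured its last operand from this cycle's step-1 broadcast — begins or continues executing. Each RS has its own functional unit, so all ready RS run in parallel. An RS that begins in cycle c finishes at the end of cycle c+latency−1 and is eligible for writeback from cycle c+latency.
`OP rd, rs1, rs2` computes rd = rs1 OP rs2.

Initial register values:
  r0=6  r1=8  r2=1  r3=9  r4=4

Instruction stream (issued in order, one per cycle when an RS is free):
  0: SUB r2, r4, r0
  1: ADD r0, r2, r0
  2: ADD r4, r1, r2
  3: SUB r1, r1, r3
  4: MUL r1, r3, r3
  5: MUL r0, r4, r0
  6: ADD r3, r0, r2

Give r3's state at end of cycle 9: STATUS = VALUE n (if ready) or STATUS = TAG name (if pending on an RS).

c1: issue SUB r2<-Add1 | r0:6,r1:8,r2:Add1,r3:9,r4:4
c2: issue ADD r0<-Add2 | r0:Add2,r1:8,r2:Add1,r3:9,r4:4
c3: CDB Add1=-2; issue ADD r4<-Add1 | r0:Add2,r1:8,r2:-2,r3:9,r4:Add1
c4: stall | r0:Add2,r1:8,r2:-2,r3:9,r4:Add1
c5: CDB Add1=6; issue SUB r1<-Add1 | r0:Add2,r1:Add1,r2:-2,r3:9,r4:6
c6: CDB Add2=4; issue MUL r1<-Mul1 | r0:4,r1:Mul1,r2:-2,r3:9,r4:6
c7: CDB Add1=-1; issue MUL r0<-Mul2 | r0:Mul2,r1:Mul1,r2:-2,r3:9,r4:6
c8: issue ADD r3<-Add1 | r0:Mul2,r1:Mul1,r2:-2,r3:Add1,r4:6
c9: - | r0:Mul2,r1:Mul1,r2:-2,r3:Add1,r4:6

STATUS = TAG Add1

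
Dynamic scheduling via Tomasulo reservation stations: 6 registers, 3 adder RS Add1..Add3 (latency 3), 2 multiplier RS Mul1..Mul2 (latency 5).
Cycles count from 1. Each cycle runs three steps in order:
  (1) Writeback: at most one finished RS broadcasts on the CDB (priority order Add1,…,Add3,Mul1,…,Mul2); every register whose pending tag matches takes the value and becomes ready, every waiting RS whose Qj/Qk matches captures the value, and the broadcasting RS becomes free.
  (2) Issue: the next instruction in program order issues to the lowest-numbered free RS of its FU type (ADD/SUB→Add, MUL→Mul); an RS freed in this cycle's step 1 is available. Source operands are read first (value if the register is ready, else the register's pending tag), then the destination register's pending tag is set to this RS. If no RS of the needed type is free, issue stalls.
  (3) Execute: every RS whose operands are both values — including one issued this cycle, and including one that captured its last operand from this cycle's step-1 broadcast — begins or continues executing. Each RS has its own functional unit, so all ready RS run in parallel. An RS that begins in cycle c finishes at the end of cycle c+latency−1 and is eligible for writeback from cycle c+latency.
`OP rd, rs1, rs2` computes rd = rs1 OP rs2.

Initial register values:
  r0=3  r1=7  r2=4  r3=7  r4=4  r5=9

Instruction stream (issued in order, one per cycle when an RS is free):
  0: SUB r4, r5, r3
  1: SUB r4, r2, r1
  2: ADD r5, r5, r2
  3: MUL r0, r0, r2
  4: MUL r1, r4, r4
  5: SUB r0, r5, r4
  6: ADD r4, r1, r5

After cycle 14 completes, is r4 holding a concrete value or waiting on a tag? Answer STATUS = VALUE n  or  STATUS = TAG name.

STATUS = VALUE 22

cycle 1: issue SUB r4<-Add1 // r0:3,r1:7,r2:4,r3:7,r4:Add1,r5:9
cycle 2: issue SUB r4<-Add2 // r0:3,r1:7,r2:4,r3:7,r4:Add2,r5:9
cycle 3: issue ADD r5<-Add3 // r0:3,r1:7,r2:4,r3:7,r4:Add2,r5:Add3
cycle 4: CDB Add1=2; issue MUL r0<-Mul1 // r0:Mul1,r1:7,r2:4,r3:7,r4:Add2,r5:Add3
cycle 5: CDB Add2=-3; issue MUL r1<-Mul2 // r0:Mul1,r1:Mul2,r2:4,r3:7,r4:-3,r5:Add3
cycle 6: CDB Add3=13; issue SUB r0<-Add1 // r0:Add1,r1:Mul2,r2:4,r3:7,r4:-3,r5:13
cycle 7: issue ADD r4<-Add2 // r0:Add1,r1:Mul2,r2:4,r3:7,r4:Add2,r5:13
cycle 8: - // r0:Add1,r1:Mul2,r2:4,r3:7,r4:Add2,r5:13
cycle 9: CDB Add1=16 // r0:16,r1:Mul2,r2:4,r3:7,r4:Add2,r5:13
cycle 10: CDB Mul1=12 // r0:16,r1:Mul2,r2:4,r3:7,r4:Add2,r5:13
cycle 11: CDB Mul2=9 // r0:16,r1:9,r2:4,r3:7,r4:Add2,r5:13
cycle 12: - // r0:16,r1:9,r2:4,r3:7,r4:Add2,r5:13
cycle 13: - // r0:16,r1:9,r2:4,r3:7,r4:Add2,r5:13
cycle 14: CDB Add2=22 // r0:16,r1:9,r2:4,r3:7,r4:22,r5:13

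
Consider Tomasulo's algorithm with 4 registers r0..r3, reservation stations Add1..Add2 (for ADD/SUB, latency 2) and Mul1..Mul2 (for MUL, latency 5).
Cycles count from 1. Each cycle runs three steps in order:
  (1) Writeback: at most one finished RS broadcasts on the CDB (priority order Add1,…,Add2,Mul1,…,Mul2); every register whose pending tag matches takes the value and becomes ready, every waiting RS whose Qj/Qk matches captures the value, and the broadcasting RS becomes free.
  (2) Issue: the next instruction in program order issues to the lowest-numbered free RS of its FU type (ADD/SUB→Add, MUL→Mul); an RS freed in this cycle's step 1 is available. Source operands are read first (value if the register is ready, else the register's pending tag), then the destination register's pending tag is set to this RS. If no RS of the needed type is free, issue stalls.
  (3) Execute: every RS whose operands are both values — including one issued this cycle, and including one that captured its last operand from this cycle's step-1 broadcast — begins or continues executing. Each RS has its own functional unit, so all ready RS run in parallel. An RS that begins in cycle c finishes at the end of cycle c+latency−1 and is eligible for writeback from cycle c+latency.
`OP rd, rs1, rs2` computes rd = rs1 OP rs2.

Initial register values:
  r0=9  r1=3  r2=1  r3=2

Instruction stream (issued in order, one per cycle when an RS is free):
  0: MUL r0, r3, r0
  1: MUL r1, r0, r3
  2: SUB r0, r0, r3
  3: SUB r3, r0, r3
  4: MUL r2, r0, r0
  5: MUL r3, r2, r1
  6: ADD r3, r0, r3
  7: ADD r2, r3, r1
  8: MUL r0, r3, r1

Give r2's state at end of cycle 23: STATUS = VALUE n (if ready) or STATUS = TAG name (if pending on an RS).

c1: issue MUL r0<-Mul1 | r0:Mul1,r1:3,r2:1,r3:2
c2: issue MUL r1<-Mul2 | r0:Mul1,r1:Mul2,r2:1,r3:2
c3: issue SUB r0<-Add1 | r0:Add1,r1:Mul2,r2:1,r3:2
c4: issue SUB r3<-Add2 | r0:Add1,r1:Mul2,r2:1,r3:Add2
c5: stall | r0:Add1,r1:Mul2,r2:1,r3:Add2
c6: CDB Mul1=18; issue MUL r2<-Mul1 | r0:Add1,r1:Mul2,r2:Mul1,r3:Add2
c7: stall | r0:Add1,r1:Mul2,r2:Mul1,r3:Add2
c8: CDB Add1=16; stall | r0:16,r1:Mul2,r2:Mul1,r3:Add2
c9: stall | r0:16,r1:Mul2,r2:Mul1,r3:Add2
c10: CDB Add2=14; stall | r0:16,r1:Mul2,r2:Mul1,r3:14
c11: CDB Mul2=36; issue MUL r3<-Mul2 | r0:16,r1:36,r2:Mul1,r3:Mul2
c12: issue ADD r3<-Add1 | r0:16,r1:36,r2:Mul1,r3:Add1
c13: CDB Mul1=256; issue ADD r2<-Add2 | r0:16,r1:36,r2:Add2,r3:Add1
c14: issue MUL r0<-Mul1 | r0:Mul1,r1:36,r2:Add2,r3:Add1
c15: - | r0:Mul1,r1:36,r2:Add2,r3:Add1
c16: - | r0:Mul1,r1:36,r2:Add2,r3:Add1
c17: - | r0:Mul1,r1:36,r2:Add2,r3:Add1
c18: CDB Mul2=9216 | r0:Mul1,r1:36,r2:Add2,r3:Add1
c19: - | r0:Mul1,r1:36,r2:Add2,r3:Add1
c20: CDB Add1=9232 | r0:Mul1,r1:36,r2:Add2,r3:9232
c21: - | r0:Mul1,r1:36,r2:Add2,r3:9232
c22: CDB Add2=9268 | r0:Mul1,r1:36,r2:9268,r3:9232
c23: - | r0:Mul1,r1:36,r2:9268,r3:9232

STATUS = VALUE 9268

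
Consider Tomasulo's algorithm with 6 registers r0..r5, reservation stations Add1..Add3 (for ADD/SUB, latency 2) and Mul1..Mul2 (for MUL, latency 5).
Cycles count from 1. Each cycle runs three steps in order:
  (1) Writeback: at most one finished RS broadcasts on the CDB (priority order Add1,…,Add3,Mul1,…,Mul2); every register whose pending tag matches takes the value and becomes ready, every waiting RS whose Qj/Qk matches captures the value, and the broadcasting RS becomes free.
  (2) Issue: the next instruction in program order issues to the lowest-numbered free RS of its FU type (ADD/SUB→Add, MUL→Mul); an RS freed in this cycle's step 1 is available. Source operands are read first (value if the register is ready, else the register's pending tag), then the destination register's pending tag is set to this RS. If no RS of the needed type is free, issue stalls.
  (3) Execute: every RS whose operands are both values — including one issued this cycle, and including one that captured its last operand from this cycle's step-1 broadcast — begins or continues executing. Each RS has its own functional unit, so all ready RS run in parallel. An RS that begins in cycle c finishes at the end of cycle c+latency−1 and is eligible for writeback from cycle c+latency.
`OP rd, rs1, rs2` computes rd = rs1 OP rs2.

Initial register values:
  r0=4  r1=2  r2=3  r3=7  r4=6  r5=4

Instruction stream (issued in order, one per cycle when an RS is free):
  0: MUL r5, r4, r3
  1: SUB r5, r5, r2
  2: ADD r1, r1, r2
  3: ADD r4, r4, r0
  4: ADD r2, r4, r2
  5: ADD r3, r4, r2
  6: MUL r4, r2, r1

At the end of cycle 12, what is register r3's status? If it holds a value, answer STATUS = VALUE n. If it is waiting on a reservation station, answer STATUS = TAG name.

STATUS = VALUE 23

cycle 1: issue MUL r5<-Mul1 // r0:4,r1:2,r2:3,r3:7,r4:6,r5:Mul1
cycle 2: issue SUB r5<-Add1 // r0:4,r1:2,r2:3,r3:7,r4:6,r5:Add1
cycle 3: issue ADD r1<-Add2 // r0:4,r1:Add2,r2:3,r3:7,r4:6,r5:Add1
cycle 4: issue ADD r4<-Add3 // r0:4,r1:Add2,r2:3,r3:7,r4:Add3,r5:Add1
cycle 5: CDB Add2=5; issue ADD r2<-Add2 // r0:4,r1:5,r2:Add2,r3:7,r4:Add3,r5:Add1
cycle 6: CDB Add3=10; issue ADD r3<-Add3 // r0:4,r1:5,r2:Add2,r3:Add3,r4:10,r5:Add1
cycle 7: CDB Mul1=42; issue MUL r4<-Mul1 // r0:4,r1:5,r2:Add2,r3:Add3,r4:Mul1,r5:Add1
cycle 8: CDB Add2=13 // r0:4,r1:5,r2:13,r3:Add3,r4:Mul1,r5:Add1
cycle 9: CDB Add1=39 // r0:4,r1:5,r2:13,r3:Add3,r4:Mul1,r5:39
cycle 10: CDB Add3=23 // r0:4,r1:5,r2:13,r3:23,r4:Mul1,r5:39
cycle 11: - // r0:4,r1:5,r2:13,r3:23,r4:Mul1,r5:39
cycle 12: - // r0:4,r1:5,r2:13,r3:23,r4:Mul1,r5:39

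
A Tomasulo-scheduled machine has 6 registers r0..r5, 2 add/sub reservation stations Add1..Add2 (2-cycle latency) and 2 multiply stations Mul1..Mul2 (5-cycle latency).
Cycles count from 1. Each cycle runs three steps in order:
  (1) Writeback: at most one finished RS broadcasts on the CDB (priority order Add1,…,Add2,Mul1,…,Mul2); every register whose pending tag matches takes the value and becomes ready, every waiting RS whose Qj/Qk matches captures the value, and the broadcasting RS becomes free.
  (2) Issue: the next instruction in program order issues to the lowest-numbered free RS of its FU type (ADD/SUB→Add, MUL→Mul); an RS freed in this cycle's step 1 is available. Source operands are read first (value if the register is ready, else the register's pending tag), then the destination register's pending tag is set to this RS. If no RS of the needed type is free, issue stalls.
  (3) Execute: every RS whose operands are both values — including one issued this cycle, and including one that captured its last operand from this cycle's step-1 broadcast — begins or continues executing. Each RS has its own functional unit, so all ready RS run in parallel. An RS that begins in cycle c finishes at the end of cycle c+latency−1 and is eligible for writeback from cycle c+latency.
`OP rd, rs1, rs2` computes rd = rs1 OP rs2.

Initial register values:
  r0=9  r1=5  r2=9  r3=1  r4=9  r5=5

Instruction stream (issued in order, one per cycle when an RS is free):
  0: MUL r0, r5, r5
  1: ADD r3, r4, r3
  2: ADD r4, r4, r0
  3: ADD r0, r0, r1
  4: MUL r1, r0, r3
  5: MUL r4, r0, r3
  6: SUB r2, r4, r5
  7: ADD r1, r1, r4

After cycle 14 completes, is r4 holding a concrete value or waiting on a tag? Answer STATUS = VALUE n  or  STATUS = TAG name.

  c1: issue MUL r0<-Mul1  regs: r0:Mul1,r1:5,r2:9,r3:1,r4:9,r5:5
  c2: issue ADD r3<-Add1  regs: r0:Mul1,r1:5,r2:9,r3:Add1,r4:9,r5:5
  c3: issue ADD r4<-Add2  regs: r0:Mul1,r1:5,r2:9,r3:Add1,r4:Add2,r5:5
  c4: CDB Add1=10; issue ADD r0<-Add1  regs: r0:Add1,r1:5,r2:9,r3:10,r4:Add2,r5:5
  c5: issue MUL r1<-Mul2  regs: r0:Add1,r1:Mul2,r2:9,r3:10,r4:Add2,r5:5
  c6: CDB Mul1=25; issue MUL r4<-Mul1  regs: r0:Add1,r1:Mul2,r2:9,r3:10,r4:Mul1,r5:5
  c7: stall  regs: r0:Add1,r1:Mul2,r2:9,r3:10,r4:Mul1,r5:5
  c8: CDB Add1=30; issue SUB r2<-Add1  regs: r0:30,r1:Mul2,r2:Add1,r3:10,r4:Mul1,r5:5
  c9: CDB Add2=34; issue ADD r1<-Add2  regs: r0:30,r1:Add2,r2:Add1,r3:10,r4:Mul1,r5:5
  c10: -  regs: r0:30,r1:Add2,r2:Add1,r3:10,r4:Mul1,r5:5
  c11: -  regs: r0:30,r1:Add2,r2:Add1,r3:10,r4:Mul1,r5:5
  c12: -  regs: r0:30,r1:Add2,r2:Add1,r3:10,r4:Mul1,r5:5
  c13: CDB Mul1=300  regs: r0:30,r1:Add2,r2:Add1,r3:10,r4:300,r5:5
  c14: CDB Mul2=300  regs: r0:30,r1:Add2,r2:Add1,r3:10,r4:300,r5:5

STATUS = VALUE 300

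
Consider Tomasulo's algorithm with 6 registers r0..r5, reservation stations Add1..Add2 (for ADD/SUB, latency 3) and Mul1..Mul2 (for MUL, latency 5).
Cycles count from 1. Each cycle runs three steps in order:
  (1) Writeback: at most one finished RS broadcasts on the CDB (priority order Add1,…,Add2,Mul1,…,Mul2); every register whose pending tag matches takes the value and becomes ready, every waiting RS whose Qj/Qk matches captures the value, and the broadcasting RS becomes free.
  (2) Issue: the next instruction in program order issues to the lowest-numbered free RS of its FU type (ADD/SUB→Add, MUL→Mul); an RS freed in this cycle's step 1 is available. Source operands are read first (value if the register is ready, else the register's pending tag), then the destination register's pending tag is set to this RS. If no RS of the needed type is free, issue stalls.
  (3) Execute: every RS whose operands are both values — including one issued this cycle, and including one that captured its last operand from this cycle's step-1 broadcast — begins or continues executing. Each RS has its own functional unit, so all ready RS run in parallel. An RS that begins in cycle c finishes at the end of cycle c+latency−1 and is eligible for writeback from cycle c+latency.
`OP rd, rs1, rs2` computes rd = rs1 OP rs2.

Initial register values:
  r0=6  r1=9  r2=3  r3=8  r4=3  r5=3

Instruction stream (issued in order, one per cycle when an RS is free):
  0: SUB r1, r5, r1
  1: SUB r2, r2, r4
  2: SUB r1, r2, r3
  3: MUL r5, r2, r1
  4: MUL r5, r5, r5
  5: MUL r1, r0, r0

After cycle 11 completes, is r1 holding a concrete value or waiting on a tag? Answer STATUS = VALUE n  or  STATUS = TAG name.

STATUS = VALUE -8

  c1: issue SUB r1<-Add1  regs: r0:6,r1:Add1,r2:3,r3:8,r4:3,r5:3
  c2: issue SUB r2<-Add2  regs: r0:6,r1:Add1,r2:Add2,r3:8,r4:3,r5:3
  c3: stall  regs: r0:6,r1:Add1,r2:Add2,r3:8,r4:3,r5:3
  c4: CDB Add1=-6; issue SUB r1<-Add1  regs: r0:6,r1:Add1,r2:Add2,r3:8,r4:3,r5:3
  c5: CDB Add2=0; issue MUL r5<-Mul1  regs: r0:6,r1:Add1,r2:0,r3:8,r4:3,r5:Mul1
  c6: issue MUL r5<-Mul2  regs: r0:6,r1:Add1,r2:0,r3:8,r4:3,r5:Mul2
  c7: stall  regs: r0:6,r1:Add1,r2:0,r3:8,r4:3,r5:Mul2
  c8: CDB Add1=-8; stall  regs: r0:6,r1:-8,r2:0,r3:8,r4:3,r5:Mul2
  c9: stall  regs: r0:6,r1:-8,r2:0,r3:8,r4:3,r5:Mul2
  c10: stall  regs: r0:6,r1:-8,r2:0,r3:8,r4:3,r5:Mul2
  c11: stall  regs: r0:6,r1:-8,r2:0,r3:8,r4:3,r5:Mul2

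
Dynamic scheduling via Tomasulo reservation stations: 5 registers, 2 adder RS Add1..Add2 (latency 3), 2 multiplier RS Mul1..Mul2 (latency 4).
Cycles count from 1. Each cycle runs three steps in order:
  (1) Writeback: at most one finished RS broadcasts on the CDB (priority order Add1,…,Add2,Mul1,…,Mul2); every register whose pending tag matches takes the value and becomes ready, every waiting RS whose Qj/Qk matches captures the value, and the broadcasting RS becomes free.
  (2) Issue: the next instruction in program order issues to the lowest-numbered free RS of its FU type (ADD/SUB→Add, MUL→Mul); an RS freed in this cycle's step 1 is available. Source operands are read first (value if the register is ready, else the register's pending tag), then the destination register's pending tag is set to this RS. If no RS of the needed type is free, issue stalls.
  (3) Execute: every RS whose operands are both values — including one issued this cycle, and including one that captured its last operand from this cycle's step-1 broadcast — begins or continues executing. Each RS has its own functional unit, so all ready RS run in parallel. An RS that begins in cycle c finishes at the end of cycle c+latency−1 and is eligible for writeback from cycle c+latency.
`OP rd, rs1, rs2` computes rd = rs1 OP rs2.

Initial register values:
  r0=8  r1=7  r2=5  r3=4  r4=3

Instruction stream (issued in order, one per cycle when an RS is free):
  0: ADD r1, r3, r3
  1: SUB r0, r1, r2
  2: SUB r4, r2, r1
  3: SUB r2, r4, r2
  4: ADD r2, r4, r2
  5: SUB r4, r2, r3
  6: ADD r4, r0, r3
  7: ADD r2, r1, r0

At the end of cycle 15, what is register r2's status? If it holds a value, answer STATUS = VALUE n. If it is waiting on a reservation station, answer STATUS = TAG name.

STATUS = VALUE -11

c1: issue ADD r1<-Add1 | r0:8,r1:Add1,r2:5,r3:4,r4:3
c2: issue SUB r0<-Add2 | r0:Add2,r1:Add1,r2:5,r3:4,r4:3
c3: stall | r0:Add2,r1:Add1,r2:5,r3:4,r4:3
c4: CDB Add1=8; issue SUB r4<-Add1 | r0:Add2,r1:8,r2:5,r3:4,r4:Add1
c5: stall | r0:Add2,r1:8,r2:5,r3:4,r4:Add1
c6: stall | r0:Add2,r1:8,r2:5,r3:4,r4:Add1
c7: CDB Add1=-3; issue SUB r2<-Add1 | r0:Add2,r1:8,r2:Add1,r3:4,r4:-3
c8: CDB Add2=3; issue ADD r2<-Add2 | r0:3,r1:8,r2:Add2,r3:4,r4:-3
c9: stall | r0:3,r1:8,r2:Add2,r3:4,r4:-3
c10: CDB Add1=-8; issue SUB r4<-Add1 | r0:3,r1:8,r2:Add2,r3:4,r4:Add1
c11: stall | r0:3,r1:8,r2:Add2,r3:4,r4:Add1
c12: stall | r0:3,r1:8,r2:Add2,r3:4,r4:Add1
c13: CDB Add2=-11; issue ADD r4<-Add2 | r0:3,r1:8,r2:-11,r3:4,r4:Add2
c14: stall | r0:3,r1:8,r2:-11,r3:4,r4:Add2
c15: stall | r0:3,r1:8,r2:-11,r3:4,r4:Add2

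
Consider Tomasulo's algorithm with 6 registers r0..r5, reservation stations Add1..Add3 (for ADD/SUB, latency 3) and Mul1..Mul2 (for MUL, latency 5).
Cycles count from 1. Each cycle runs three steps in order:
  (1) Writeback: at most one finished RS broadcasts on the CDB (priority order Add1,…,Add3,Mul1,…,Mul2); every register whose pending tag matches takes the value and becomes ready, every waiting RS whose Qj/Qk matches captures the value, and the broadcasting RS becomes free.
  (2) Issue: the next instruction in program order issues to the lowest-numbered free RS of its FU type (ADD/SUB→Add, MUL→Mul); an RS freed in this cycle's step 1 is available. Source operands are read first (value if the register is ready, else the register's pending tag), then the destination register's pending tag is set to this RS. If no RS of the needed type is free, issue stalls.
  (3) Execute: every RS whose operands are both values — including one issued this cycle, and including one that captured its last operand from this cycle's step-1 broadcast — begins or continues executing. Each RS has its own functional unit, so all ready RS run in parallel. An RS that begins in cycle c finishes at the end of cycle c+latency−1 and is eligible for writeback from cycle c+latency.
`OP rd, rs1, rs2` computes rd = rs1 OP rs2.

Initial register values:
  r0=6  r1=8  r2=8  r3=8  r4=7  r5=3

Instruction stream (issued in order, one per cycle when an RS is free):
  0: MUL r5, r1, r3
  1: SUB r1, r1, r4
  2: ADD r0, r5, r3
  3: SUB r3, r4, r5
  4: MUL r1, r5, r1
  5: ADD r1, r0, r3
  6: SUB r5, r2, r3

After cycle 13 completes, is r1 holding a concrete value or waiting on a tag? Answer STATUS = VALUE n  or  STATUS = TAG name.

cycle 1: issue MUL r5<-Mul1 // r0:6,r1:8,r2:8,r3:8,r4:7,r5:Mul1
cycle 2: issue SUB r1<-Add1 // r0:6,r1:Add1,r2:8,r3:8,r4:7,r5:Mul1
cycle 3: issue ADD r0<-Add2 // r0:Add2,r1:Add1,r2:8,r3:8,r4:7,r5:Mul1
cycle 4: issue SUB r3<-Add3 // r0:Add2,r1:Add1,r2:8,r3:Add3,r4:7,r5:Mul1
cycle 5: CDB Add1=1; issue MUL r1<-Mul2 // r0:Add2,r1:Mul2,r2:8,r3:Add3,r4:7,r5:Mul1
cycle 6: CDB Mul1=64; issue ADD r1<-Add1 // r0:Add2,r1:Add1,r2:8,r3:Add3,r4:7,r5:64
cycle 7: stall // r0:Add2,r1:Add1,r2:8,r3:Add3,r4:7,r5:64
cycle 8: stall // r0:Add2,r1:Add1,r2:8,r3:Add3,r4:7,r5:64
cycle 9: CDB Add2=72; issue SUB r5<-Add2 // r0:72,r1:Add1,r2:8,r3:Add3,r4:7,r5:Add2
cycle 10: CDB Add3=-57 // r0:72,r1:Add1,r2:8,r3:-57,r4:7,r5:Add2
cycle 11: CDB Mul2=64 // r0:72,r1:Add1,r2:8,r3:-57,r4:7,r5:Add2
cycle 12: - // r0:72,r1:Add1,r2:8,r3:-57,r4:7,r5:Add2
cycle 13: CDB Add1=15 // r0:72,r1:15,r2:8,r3:-57,r4:7,r5:Add2

STATUS = VALUE 15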